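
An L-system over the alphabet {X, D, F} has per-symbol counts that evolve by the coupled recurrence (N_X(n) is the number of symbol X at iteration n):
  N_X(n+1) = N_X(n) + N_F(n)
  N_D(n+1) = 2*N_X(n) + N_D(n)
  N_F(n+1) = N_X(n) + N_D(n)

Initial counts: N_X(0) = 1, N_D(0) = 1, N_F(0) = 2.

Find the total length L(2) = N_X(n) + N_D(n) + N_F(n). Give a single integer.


Answer: 20

Derivation:
Step 0: N_X=1, N_D=1, N_F=2, L=4
Step 1: N_X=3, N_D=3, N_F=2, L=8
Step 2: N_X=5, N_D=9, N_F=6, L=20


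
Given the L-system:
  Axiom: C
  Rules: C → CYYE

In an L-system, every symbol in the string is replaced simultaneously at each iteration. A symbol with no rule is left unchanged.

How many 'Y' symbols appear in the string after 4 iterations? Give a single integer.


Answer: 8

Derivation:
Step 0: C  (0 'Y')
Step 1: CYYE  (2 'Y')
Step 2: CYYEYYE  (4 'Y')
Step 3: CYYEYYEYYE  (6 'Y')
Step 4: CYYEYYEYYEYYE  (8 'Y')


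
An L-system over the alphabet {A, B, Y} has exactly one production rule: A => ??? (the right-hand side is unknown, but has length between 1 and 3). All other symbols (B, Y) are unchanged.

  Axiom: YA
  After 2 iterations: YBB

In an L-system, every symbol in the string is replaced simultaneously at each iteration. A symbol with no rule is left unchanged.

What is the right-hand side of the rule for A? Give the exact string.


Trying A => BB:
  Step 0: YA
  Step 1: YBB
  Step 2: YBB
Matches the given result.

Answer: BB


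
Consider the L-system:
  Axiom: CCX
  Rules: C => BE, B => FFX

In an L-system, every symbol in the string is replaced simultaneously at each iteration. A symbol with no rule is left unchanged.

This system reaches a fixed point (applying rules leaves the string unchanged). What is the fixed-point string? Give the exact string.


Answer: FFXEFFXEX

Derivation:
Step 0: CCX
Step 1: BEBEX
Step 2: FFXEFFXEX
Step 3: FFXEFFXEX  (unchanged — fixed point at step 2)


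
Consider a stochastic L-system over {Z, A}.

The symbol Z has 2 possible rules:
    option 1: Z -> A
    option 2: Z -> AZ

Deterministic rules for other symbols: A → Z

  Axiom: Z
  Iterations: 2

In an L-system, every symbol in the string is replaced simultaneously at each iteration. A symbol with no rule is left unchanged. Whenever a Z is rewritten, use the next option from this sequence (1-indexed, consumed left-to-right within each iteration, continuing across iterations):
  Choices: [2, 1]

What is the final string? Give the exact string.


Step 0: Z
Step 1: AZ  (used choices [2])
Step 2: ZA  (used choices [1])

Answer: ZA


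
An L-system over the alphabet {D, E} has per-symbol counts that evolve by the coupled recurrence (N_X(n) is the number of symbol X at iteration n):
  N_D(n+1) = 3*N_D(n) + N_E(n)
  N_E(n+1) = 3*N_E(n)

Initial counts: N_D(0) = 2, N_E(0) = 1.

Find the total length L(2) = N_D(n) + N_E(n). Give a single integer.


Answer: 33

Derivation:
Step 0: N_D=2, N_E=1, L=3
Step 1: N_D=7, N_E=3, L=10
Step 2: N_D=24, N_E=9, L=33


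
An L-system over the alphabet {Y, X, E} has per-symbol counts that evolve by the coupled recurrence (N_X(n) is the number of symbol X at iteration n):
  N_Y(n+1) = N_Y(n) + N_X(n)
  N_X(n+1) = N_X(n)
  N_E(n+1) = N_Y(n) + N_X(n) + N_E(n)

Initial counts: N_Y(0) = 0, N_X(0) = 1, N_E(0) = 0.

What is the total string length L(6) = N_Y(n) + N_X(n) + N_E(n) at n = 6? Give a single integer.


Answer: 28

Derivation:
Step 0: N_Y=0, N_X=1, N_E=0, L=1
Step 1: N_Y=1, N_X=1, N_E=1, L=3
Step 2: N_Y=2, N_X=1, N_E=3, L=6
Step 3: N_Y=3, N_X=1, N_E=6, L=10
Step 4: N_Y=4, N_X=1, N_E=10, L=15
Step 5: N_Y=5, N_X=1, N_E=15, L=21
Step 6: N_Y=6, N_X=1, N_E=21, L=28


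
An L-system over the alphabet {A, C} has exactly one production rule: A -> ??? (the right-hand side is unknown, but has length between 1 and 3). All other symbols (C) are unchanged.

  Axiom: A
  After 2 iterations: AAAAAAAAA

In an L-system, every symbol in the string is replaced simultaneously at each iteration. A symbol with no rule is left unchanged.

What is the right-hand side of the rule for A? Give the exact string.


Trying A -> AAA:
  Step 0: A
  Step 1: AAA
  Step 2: AAAAAAAAA
Matches the given result.

Answer: AAA


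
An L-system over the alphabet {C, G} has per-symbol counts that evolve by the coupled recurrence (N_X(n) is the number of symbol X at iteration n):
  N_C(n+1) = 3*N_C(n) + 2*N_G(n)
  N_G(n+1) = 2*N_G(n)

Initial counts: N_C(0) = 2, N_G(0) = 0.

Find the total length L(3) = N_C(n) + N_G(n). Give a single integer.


Answer: 54

Derivation:
Step 0: N_C=2, N_G=0, L=2
Step 1: N_C=6, N_G=0, L=6
Step 2: N_C=18, N_G=0, L=18
Step 3: N_C=54, N_G=0, L=54


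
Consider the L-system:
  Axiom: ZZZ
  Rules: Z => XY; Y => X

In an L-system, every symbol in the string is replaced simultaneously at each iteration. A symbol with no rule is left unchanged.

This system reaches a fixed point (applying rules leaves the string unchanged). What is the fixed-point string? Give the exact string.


Answer: XXXXXX

Derivation:
Step 0: ZZZ
Step 1: XYXYXY
Step 2: XXXXXX
Step 3: XXXXXX  (unchanged — fixed point at step 2)


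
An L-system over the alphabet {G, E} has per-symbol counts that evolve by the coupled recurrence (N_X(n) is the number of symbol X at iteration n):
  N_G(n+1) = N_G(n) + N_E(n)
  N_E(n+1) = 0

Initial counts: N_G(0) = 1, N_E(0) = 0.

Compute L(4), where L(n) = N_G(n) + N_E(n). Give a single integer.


Answer: 1

Derivation:
Step 0: N_G=1, N_E=0, L=1
Step 1: N_G=1, N_E=0, L=1
Step 2: N_G=1, N_E=0, L=1
Step 3: N_G=1, N_E=0, L=1
Step 4: N_G=1, N_E=0, L=1


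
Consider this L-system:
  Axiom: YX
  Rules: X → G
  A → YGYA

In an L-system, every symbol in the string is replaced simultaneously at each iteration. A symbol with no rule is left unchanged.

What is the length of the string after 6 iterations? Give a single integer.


Answer: 2

Derivation:
Step 0: length = 2
Step 1: length = 2
Step 2: length = 2
Step 3: length = 2
Step 4: length = 2
Step 5: length = 2
Step 6: length = 2


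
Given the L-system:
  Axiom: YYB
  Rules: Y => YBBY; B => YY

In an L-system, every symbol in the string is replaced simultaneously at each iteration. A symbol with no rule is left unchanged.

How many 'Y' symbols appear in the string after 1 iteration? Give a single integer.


Answer: 6

Derivation:
Step 0: YYB  (2 'Y')
Step 1: YBBYYBBYYY  (6 'Y')


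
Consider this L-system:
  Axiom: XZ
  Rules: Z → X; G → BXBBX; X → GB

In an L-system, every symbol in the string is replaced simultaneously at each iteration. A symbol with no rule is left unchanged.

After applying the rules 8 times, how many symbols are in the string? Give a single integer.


Answer: 120

Derivation:
Step 0: length = 2
Step 1: length = 3
Step 2: length = 8
Step 3: length = 14
Step 4: length = 24
Step 5: length = 36
Step 6: length = 56
Step 7: length = 80
Step 8: length = 120


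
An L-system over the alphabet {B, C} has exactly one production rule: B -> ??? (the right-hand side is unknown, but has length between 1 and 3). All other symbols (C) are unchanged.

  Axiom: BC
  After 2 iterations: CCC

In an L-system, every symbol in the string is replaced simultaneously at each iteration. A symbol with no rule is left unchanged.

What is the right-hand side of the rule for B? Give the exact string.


Answer: CC

Derivation:
Trying B -> CC:
  Step 0: BC
  Step 1: CCC
  Step 2: CCC
Matches the given result.


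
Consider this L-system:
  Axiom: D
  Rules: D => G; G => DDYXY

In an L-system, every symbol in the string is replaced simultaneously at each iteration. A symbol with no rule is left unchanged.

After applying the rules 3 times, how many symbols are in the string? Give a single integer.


Answer: 5

Derivation:
Step 0: length = 1
Step 1: length = 1
Step 2: length = 5
Step 3: length = 5


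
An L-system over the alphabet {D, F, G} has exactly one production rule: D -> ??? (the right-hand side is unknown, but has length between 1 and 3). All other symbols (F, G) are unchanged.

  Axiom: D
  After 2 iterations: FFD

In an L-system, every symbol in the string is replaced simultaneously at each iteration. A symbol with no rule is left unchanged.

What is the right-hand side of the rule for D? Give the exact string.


Trying D -> FD:
  Step 0: D
  Step 1: FD
  Step 2: FFD
Matches the given result.

Answer: FD


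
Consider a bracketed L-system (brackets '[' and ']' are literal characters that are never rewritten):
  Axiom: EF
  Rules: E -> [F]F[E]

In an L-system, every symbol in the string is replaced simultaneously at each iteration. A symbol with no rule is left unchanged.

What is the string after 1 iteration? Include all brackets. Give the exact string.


Answer: [F]F[E]F

Derivation:
Step 0: EF
Step 1: [F]F[E]F


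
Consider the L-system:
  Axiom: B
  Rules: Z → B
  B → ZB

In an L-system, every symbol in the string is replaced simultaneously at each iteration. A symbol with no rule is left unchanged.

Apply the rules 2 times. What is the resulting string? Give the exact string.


Answer: BZB

Derivation:
Step 0: B
Step 1: ZB
Step 2: BZB


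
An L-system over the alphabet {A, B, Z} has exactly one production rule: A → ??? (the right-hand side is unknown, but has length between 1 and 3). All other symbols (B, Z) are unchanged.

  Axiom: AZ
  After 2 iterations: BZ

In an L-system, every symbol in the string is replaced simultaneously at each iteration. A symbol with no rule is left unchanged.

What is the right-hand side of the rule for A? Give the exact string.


Trying A → B:
  Step 0: AZ
  Step 1: BZ
  Step 2: BZ
Matches the given result.

Answer: B


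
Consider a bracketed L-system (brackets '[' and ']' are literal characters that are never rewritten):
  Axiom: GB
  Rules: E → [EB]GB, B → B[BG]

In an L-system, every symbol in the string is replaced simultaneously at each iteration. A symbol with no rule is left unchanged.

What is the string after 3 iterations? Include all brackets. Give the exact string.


Step 0: GB
Step 1: GB[BG]
Step 2: GB[BG][B[BG]G]
Step 3: GB[BG][B[BG]G][B[BG][B[BG]G]G]

Answer: GB[BG][B[BG]G][B[BG][B[BG]G]G]


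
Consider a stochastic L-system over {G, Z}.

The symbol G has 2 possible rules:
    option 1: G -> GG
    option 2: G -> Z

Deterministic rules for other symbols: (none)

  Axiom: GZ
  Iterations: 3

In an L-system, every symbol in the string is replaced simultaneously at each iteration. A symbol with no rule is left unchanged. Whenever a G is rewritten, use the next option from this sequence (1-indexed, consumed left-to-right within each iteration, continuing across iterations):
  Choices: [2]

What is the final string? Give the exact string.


Answer: ZZ

Derivation:
Step 0: GZ
Step 1: ZZ  (used choices [2])
Step 2: ZZ  (used choices [])
Step 3: ZZ  (used choices [])


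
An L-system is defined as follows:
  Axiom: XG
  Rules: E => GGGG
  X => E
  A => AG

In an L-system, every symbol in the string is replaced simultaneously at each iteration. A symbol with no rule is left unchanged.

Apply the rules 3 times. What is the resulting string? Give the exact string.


Step 0: XG
Step 1: EG
Step 2: GGGGG
Step 3: GGGGG

Answer: GGGGG


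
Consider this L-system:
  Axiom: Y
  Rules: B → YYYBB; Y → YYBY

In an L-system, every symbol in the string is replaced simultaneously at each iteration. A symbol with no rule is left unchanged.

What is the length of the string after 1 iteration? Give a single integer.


Step 0: length = 1
Step 1: length = 4

Answer: 4


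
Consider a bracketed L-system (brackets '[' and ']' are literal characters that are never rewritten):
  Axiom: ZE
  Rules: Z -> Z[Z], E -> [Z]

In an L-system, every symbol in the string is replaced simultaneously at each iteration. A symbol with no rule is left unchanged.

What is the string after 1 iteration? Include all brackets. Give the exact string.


Answer: Z[Z][Z]

Derivation:
Step 0: ZE
Step 1: Z[Z][Z]


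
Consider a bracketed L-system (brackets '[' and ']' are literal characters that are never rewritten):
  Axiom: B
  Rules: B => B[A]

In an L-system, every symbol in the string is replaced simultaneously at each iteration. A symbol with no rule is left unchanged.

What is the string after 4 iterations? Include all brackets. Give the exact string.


Step 0: B
Step 1: B[A]
Step 2: B[A][A]
Step 3: B[A][A][A]
Step 4: B[A][A][A][A]

Answer: B[A][A][A][A]


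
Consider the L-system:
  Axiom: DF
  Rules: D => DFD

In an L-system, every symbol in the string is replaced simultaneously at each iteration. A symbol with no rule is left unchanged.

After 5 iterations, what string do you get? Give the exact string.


Answer: DFDFDFDFDFDFDFDFDFDFDFDFDFDFDFDFDFDFDFDFDFDFDFDFDFDFDFDFDFDFDFDF

Derivation:
Step 0: DF
Step 1: DFDF
Step 2: DFDFDFDF
Step 3: DFDFDFDFDFDFDFDF
Step 4: DFDFDFDFDFDFDFDFDFDFDFDFDFDFDFDF
Step 5: DFDFDFDFDFDFDFDFDFDFDFDFDFDFDFDFDFDFDFDFDFDFDFDFDFDFDFDFDFDFDFDF


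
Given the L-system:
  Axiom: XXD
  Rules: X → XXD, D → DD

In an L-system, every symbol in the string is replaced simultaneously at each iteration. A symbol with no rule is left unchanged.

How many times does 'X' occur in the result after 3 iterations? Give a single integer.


Answer: 16

Derivation:
Step 0: XXD  (2 'X')
Step 1: XXDXXDDD  (4 'X')
Step 2: XXDXXDDDXXDXXDDDDDDD  (8 'X')
Step 3: XXDXXDDDXXDXXDDDDDDDXXDXXDDDXXDXXDDDDDDDDDDDDDDD  (16 'X')


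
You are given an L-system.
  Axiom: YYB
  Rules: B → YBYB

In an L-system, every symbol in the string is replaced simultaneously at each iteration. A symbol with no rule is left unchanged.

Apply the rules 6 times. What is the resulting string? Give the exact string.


Answer: YYYYYYYYBYBYYBYBYYYBYBYYBYBYYYYBYBYYBYBYYYBYBYYBYBYYYYYBYBYYBYBYYYBYBYYBYBYYYYBYBYYBYBYYYBYBYYBYBYYYYYYBYBYYBYBYYYBYBYYBYBYYYYBYBYYBYBYYYBYBYYBYBYYYYYBYBYYBYBYYYBYBYYBYBYYYYBYBYYBYBYYYBYBYYBYB

Derivation:
Step 0: YYB
Step 1: YYYBYB
Step 2: YYYYBYBYYBYB
Step 3: YYYYYBYBYYBYBYYYBYBYYBYB
Step 4: YYYYYYBYBYYBYBYYYBYBYYBYBYYYYBYBYYBYBYYYBYBYYBYB
Step 5: YYYYYYYBYBYYBYBYYYBYBYYBYBYYYYBYBYYBYBYYYBYBYYBYBYYYYYBYBYYBYBYYYBYBYYBYBYYYYBYBYYBYBYYYBYBYYBYB
Step 6: YYYYYYYYBYBYYBYBYYYBYBYYBYBYYYYBYBYYBYBYYYBYBYYBYBYYYYYBYBYYBYBYYYBYBYYBYBYYYYBYBYYBYBYYYBYBYYBYBYYYYYYBYBYYBYBYYYBYBYYBYBYYYYBYBYYBYBYYYBYBYYBYBYYYYYBYBYYBYBYYYBYBYYBYBYYYYBYBYYBYBYYYBYBYYBYB


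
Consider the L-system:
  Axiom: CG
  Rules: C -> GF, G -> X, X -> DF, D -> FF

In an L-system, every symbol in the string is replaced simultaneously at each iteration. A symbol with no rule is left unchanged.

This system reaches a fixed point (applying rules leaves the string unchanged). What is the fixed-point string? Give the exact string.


Step 0: CG
Step 1: GFX
Step 2: XFDF
Step 3: DFFFFF
Step 4: FFFFFFF
Step 5: FFFFFFF  (unchanged — fixed point at step 4)

Answer: FFFFFFF


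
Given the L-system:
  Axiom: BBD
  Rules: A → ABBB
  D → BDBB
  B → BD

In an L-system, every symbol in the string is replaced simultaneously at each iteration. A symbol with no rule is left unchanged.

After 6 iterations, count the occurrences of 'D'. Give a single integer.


Step 0: length=3, 'D' count=1
Step 1: length=8, 'D' count=3
Step 2: length=22, 'D' count=8
Step 3: length=60, 'D' count=22
Step 4: length=164, 'D' count=60
Step 5: length=448, 'D' count=164
Step 6: length=1224, 'D' count=448
Final string: BDBDBBBDBDBBBDBDBDBDBBBDBDBBBDBDBDBDBBBDBDBBBDBDBBBDBDBBBDBDBDBDBBBDBDBBBDBDBDBDBBBDBDBBBDBDBBBDBDBBBDBDBDBDBBBDBDBBBDBDBDBDBBBDBDBBBDBDBDBDBBBDBDBBBDBDBDBDBBBDBDBBBDBDBBBDBDBBBDBDBDBDBBBDBDBBBDBDBDBDBBBDBDBBBDBDBBBDBDBBBDBDBDBDBBBDBDBBBDBDBDBDBBBDBDBBBDBDBDBDBBBDBDBBBDBDBDBDBBBDBDBBBDBDBBBDBDBBBDBDBDBDBBBDBDBBBDBDBDBDBBBDBDBBBDBDBBBDBDBBBDBDBDBDBBBDBDBBBDBDBDBDBBBDBDBBBDBDBBBDBDBBBDBDBDBDBBBDBDBBBDBDBDBDBBBDBDBBBDBDBBBDBDBBBDBDBDBDBBBDBDBBBDBDBDBDBBBDBDBBBDBDBDBDBBBDBDBBBDBDBDBDBBBDBDBBBDBDBBBDBDBBBDBDBDBDBBBDBDBBBDBDBDBDBBBDBDBBBDBDBBBDBDBBBDBDBDBDBBBDBDBBBDBDBDBDBBBDBDBBBDBDBDBDBBBDBDBBBDBDBDBDBBBDBDBBBDBDBBBDBDBBBDBDBDBDBBBDBDBBBDBDBDBDBBBDBDBBBDBDBBBDBDBBBDBDBDBDBBBDBDBBBDBDBDBDBBBDBDBBBDBDBBBDBDBBBDBDBDBDBBBDBDBBBDBDBDBDBBBDBDBBBDBDBBBDBDBBBDBDBDBDBBBDBDBBBDBDBDBDBBBDBDBBBDBDBDBDBBBDBDBBBDBDBDBDBBBDBDBBBDBDBBBDBDBBBDBDBDBDBBBDBDBBBDBDBDBDBBBDBDBBBDBDBBBDBDBBBDBDBDBDBBBDBDBBBDBDBDBDBBBDBDBBBDBDBDBDBBBDBDBBBDBDBDBDBBBDBDBBBDBDBBBDBDBBBDBDBDBDBBBDBDBBBDBDBDBDBBBDBDBBBDBDBBBDBDBBBDBDBDBDBBBDBDBBBDBDBDBDBBBDBDBBBDBDBBBDBDBBBDBDBDBDBBBDBDBBBDBDBDBDBBBDBDBBBDBDBBBDBDBBBDBDBDBDBBBDBDBBBDBDBDBDBBBDBDBBBDBDBDBDBBBDBDBBBDBDBDBDBBBDBDBBBDBDBBBDBDBBBDBDBDBDBBBDBDBBBDBDBDBDBBBDBDBBBDBDBBBDBDBBBDBDBDBDBBBDBDBBBDBD

Answer: 448


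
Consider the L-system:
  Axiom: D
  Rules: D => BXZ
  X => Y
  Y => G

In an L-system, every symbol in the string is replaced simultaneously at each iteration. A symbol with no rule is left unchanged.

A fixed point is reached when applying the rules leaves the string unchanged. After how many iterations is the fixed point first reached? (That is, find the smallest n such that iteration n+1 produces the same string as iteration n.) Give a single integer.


Step 0: D
Step 1: BXZ
Step 2: BYZ
Step 3: BGZ
Step 4: BGZ  (unchanged — fixed point at step 3)

Answer: 3


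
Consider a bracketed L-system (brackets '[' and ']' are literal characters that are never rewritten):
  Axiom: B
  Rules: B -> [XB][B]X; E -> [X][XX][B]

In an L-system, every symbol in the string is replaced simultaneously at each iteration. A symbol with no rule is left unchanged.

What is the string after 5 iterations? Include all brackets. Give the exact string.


Step 0: B
Step 1: [XB][B]X
Step 2: [X[XB][B]X][[XB][B]X]X
Step 3: [X[X[XB][B]X][[XB][B]X]X][[X[XB][B]X][[XB][B]X]X]X
Step 4: [X[X[X[XB][B]X][[XB][B]X]X][[X[XB][B]X][[XB][B]X]X]X][[X[X[XB][B]X][[XB][B]X]X][[X[XB][B]X][[XB][B]X]X]X]X
Step 5: [X[X[X[X[XB][B]X][[XB][B]X]X][[X[XB][B]X][[XB][B]X]X]X][[X[X[XB][B]X][[XB][B]X]X][[X[XB][B]X][[XB][B]X]X]X]X][[X[X[X[XB][B]X][[XB][B]X]X][[X[XB][B]X][[XB][B]X]X]X][[X[X[XB][B]X][[XB][B]X]X][[X[XB][B]X][[XB][B]X]X]X]X]X

Answer: [X[X[X[X[XB][B]X][[XB][B]X]X][[X[XB][B]X][[XB][B]X]X]X][[X[X[XB][B]X][[XB][B]X]X][[X[XB][B]X][[XB][B]X]X]X]X][[X[X[X[XB][B]X][[XB][B]X]X][[X[XB][B]X][[XB][B]X]X]X][[X[X[XB][B]X][[XB][B]X]X][[X[XB][B]X][[XB][B]X]X]X]X]X


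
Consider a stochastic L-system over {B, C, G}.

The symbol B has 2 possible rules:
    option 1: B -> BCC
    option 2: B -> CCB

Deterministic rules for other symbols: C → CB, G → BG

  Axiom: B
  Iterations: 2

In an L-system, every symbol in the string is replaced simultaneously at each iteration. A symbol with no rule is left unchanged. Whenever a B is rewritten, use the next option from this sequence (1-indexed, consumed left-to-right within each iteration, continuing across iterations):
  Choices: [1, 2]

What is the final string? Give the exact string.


Answer: CCBCBCB

Derivation:
Step 0: B
Step 1: BCC  (used choices [1])
Step 2: CCBCBCB  (used choices [2])


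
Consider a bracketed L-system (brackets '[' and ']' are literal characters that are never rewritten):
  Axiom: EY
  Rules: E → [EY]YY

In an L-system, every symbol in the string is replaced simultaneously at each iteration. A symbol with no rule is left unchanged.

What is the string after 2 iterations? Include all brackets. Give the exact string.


Step 0: EY
Step 1: [EY]YYY
Step 2: [[EY]YYY]YYY

Answer: [[EY]YYY]YYY


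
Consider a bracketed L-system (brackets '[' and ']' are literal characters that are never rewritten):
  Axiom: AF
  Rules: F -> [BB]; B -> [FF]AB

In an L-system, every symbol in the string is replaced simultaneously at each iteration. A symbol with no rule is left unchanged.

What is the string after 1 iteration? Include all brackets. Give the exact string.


Step 0: AF
Step 1: A[BB]

Answer: A[BB]


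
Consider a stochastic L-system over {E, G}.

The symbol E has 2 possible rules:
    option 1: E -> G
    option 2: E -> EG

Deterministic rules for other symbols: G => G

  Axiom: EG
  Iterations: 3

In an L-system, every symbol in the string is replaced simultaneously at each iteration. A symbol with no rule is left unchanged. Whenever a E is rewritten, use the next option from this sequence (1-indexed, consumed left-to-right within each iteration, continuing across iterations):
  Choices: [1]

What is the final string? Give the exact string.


Answer: GG

Derivation:
Step 0: EG
Step 1: GG  (used choices [1])
Step 2: GG  (used choices [])
Step 3: GG  (used choices [])


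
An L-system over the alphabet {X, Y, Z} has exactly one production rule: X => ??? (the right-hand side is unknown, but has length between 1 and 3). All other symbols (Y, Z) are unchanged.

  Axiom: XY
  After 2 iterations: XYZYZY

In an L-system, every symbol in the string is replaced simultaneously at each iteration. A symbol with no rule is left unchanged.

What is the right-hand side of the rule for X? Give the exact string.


Answer: XYZ

Derivation:
Trying X => XYZ:
  Step 0: XY
  Step 1: XYZY
  Step 2: XYZYZY
Matches the given result.


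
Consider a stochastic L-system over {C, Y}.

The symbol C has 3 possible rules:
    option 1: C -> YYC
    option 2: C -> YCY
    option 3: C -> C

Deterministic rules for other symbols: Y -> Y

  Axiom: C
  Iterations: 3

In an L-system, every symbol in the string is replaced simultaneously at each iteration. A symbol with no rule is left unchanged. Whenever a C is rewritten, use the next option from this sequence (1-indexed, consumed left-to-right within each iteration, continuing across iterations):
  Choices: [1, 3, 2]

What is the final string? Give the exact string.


Answer: YYYCY

Derivation:
Step 0: C
Step 1: YYC  (used choices [1])
Step 2: YYC  (used choices [3])
Step 3: YYYCY  (used choices [2])


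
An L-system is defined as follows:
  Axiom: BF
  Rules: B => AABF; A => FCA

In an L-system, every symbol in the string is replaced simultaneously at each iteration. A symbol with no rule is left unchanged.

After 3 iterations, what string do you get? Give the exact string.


Step 0: BF
Step 1: AABFF
Step 2: FCAFCAAABFFF
Step 3: FCFCAFCFCAFCAFCAAABFFFF

Answer: FCFCAFCFCAFCAFCAAABFFFF


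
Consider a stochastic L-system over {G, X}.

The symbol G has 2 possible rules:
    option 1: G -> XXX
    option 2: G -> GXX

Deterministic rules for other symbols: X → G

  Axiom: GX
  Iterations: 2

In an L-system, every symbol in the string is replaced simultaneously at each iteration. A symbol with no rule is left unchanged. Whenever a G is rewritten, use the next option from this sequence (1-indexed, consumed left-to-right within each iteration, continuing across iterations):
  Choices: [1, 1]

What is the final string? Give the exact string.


Step 0: GX
Step 1: XXXG  (used choices [1])
Step 2: GGGXXX  (used choices [1])

Answer: GGGXXX


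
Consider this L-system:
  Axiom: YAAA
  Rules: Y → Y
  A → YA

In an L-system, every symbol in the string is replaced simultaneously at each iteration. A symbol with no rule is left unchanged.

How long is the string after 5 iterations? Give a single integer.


Answer: 19

Derivation:
Step 0: length = 4
Step 1: length = 7
Step 2: length = 10
Step 3: length = 13
Step 4: length = 16
Step 5: length = 19


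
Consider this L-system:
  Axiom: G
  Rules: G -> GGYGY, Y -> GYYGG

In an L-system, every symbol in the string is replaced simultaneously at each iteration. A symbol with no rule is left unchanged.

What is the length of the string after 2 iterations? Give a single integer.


Step 0: length = 1
Step 1: length = 5
Step 2: length = 25

Answer: 25


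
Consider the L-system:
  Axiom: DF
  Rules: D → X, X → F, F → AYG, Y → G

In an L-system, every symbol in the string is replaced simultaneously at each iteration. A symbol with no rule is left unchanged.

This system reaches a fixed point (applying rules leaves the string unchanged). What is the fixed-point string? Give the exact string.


Answer: AGGAGG

Derivation:
Step 0: DF
Step 1: XAYG
Step 2: FAGG
Step 3: AYGAGG
Step 4: AGGAGG
Step 5: AGGAGG  (unchanged — fixed point at step 4)


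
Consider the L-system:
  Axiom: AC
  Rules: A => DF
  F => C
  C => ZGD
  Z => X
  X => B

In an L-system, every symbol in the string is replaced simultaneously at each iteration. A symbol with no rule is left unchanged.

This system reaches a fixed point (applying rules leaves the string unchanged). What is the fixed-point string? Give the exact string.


Step 0: AC
Step 1: DFZGD
Step 2: DCXGD
Step 3: DZGDBGD
Step 4: DXGDBGD
Step 5: DBGDBGD
Step 6: DBGDBGD  (unchanged — fixed point at step 5)

Answer: DBGDBGD


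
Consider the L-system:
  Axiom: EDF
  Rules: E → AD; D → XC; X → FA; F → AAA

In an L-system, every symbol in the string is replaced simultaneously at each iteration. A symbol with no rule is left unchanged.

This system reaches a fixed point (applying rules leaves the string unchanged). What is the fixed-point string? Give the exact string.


Step 0: EDF
Step 1: ADXCAAA
Step 2: AXCFACAAA
Step 3: AFACAAAACAAA
Step 4: AAAAACAAAACAAA
Step 5: AAAAACAAAACAAA  (unchanged — fixed point at step 4)

Answer: AAAAACAAAACAAA


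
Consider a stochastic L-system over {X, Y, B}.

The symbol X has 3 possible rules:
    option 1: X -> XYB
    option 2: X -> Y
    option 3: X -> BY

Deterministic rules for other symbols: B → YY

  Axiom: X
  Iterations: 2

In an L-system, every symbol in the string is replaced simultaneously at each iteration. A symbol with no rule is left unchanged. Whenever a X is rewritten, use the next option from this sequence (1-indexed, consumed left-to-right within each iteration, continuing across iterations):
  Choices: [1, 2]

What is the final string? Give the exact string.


Answer: YYYY

Derivation:
Step 0: X
Step 1: XYB  (used choices [1])
Step 2: YYYY  (used choices [2])


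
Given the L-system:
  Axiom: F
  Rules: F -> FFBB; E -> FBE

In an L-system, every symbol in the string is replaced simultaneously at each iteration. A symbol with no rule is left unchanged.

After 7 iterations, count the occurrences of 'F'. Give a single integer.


Answer: 128

Derivation:
Step 0: F  (1 'F')
Step 1: FFBB  (2 'F')
Step 2: FFBBFFBBBB  (4 'F')
Step 3: FFBBFFBBBBFFBBFFBBBBBB  (8 'F')
Step 4: FFBBFFBBBBFFBBFFBBBBBBFFBBFFBBBBFFBBFFBBBBBBBB  (16 'F')
Step 5: FFBBFFBBBBFFBBFFBBBBBBFFBBFFBBBBFFBBFFBBBBBBBBFFBBFFBBBBFFBBFFBBBBBBFFBBFFBBBBFFBBFFBBBBBBBBBB  (32 'F')
Step 6: FFBBFFBBBBFFBBFFBBBBBBFFBBFFBBBBFFBBFFBBBBBBBBFFBBFFBBBBFFBBFFBBBBBBFFBBFFBBBBFFBBFFBBBBBBBBBBFFBBFFBBBBFFBBFFBBBBBBFFBBFFBBBBFFBBFFBBBBBBBBFFBBFFBBBBFFBBFFBBBBBBFFBBFFBBBBFFBBFFBBBBBBBBBBBB  (64 'F')
Step 7: FFBBFFBBBBFFBBFFBBBBBBFFBBFFBBBBFFBBFFBBBBBBBBFFBBFFBBBBFFBBFFBBBBBBFFBBFFBBBBFFBBFFBBBBBBBBBBFFBBFFBBBBFFBBFFBBBBBBFFBBFFBBBBFFBBFFBBBBBBBBFFBBFFBBBBFFBBFFBBBBBBFFBBFFBBBBFFBBFFBBBBBBBBBBBBFFBBFFBBBBFFBBFFBBBBBBFFBBFFBBBBFFBBFFBBBBBBBBFFBBFFBBBBFFBBFFBBBBBBFFBBFFBBBBFFBBFFBBBBBBBBBBFFBBFFBBBBFFBBFFBBBBBBFFBBFFBBBBFFBBFFBBBBBBBBFFBBFFBBBBFFBBFFBBBBBBFFBBFFBBBBFFBBFFBBBBBBBBBBBBBB  (128 'F')


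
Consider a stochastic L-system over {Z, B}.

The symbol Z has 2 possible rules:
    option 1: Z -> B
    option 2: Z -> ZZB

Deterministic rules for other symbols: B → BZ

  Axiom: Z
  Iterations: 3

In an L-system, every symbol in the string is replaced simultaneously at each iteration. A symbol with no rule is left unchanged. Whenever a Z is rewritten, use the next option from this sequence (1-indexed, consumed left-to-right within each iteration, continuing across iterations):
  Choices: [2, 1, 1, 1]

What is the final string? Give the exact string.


Step 0: Z
Step 1: ZZB  (used choices [2])
Step 2: BBBZ  (used choices [1, 1])
Step 3: BZBZBZB  (used choices [1])

Answer: BZBZBZB


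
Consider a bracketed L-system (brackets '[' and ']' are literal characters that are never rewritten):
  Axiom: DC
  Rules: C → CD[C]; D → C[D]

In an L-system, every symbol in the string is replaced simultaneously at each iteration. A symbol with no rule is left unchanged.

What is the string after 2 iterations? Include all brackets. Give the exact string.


Answer: CD[C][C[D]]CD[C]C[D][CD[C]]

Derivation:
Step 0: DC
Step 1: C[D]CD[C]
Step 2: CD[C][C[D]]CD[C]C[D][CD[C]]


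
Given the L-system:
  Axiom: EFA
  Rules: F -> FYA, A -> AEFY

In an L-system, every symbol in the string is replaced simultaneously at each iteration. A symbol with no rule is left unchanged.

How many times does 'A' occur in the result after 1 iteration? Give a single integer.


Answer: 2

Derivation:
Step 0: EFA  (1 'A')
Step 1: EFYAAEFY  (2 'A')


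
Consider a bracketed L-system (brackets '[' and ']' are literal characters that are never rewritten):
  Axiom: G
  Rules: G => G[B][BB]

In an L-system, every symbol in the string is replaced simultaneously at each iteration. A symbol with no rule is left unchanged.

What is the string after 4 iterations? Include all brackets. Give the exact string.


Answer: G[B][BB][B][BB][B][BB][B][BB]

Derivation:
Step 0: G
Step 1: G[B][BB]
Step 2: G[B][BB][B][BB]
Step 3: G[B][BB][B][BB][B][BB]
Step 4: G[B][BB][B][BB][B][BB][B][BB]


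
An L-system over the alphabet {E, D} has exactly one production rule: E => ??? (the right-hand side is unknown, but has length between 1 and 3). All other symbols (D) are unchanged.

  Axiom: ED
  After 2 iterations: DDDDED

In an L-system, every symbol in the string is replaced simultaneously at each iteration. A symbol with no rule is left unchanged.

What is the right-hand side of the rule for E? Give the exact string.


Trying E => DDE:
  Step 0: ED
  Step 1: DDED
  Step 2: DDDDED
Matches the given result.

Answer: DDE


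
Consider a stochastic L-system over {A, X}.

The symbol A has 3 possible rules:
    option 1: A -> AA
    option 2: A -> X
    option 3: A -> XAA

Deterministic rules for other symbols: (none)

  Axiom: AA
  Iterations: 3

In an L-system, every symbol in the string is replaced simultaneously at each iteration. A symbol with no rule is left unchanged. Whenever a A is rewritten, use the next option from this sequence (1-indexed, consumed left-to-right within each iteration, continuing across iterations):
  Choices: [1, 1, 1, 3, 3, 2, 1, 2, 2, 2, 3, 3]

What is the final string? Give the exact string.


Step 0: AA
Step 1: AAAA  (used choices [1, 1])
Step 2: AAXAAXAAX  (used choices [1, 3, 3, 2])
Step 3: AAXXXXXXAAXAAX  (used choices [1, 2, 2, 2, 3, 3])

Answer: AAXXXXXXAAXAAX


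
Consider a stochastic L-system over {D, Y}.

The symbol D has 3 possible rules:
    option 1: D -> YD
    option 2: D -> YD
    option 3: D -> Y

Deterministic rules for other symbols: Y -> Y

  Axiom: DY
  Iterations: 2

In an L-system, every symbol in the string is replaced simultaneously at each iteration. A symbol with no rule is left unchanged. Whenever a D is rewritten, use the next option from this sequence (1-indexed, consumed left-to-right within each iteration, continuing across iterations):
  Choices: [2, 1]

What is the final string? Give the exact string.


Answer: YYDY

Derivation:
Step 0: DY
Step 1: YDY  (used choices [2])
Step 2: YYDY  (used choices [1])


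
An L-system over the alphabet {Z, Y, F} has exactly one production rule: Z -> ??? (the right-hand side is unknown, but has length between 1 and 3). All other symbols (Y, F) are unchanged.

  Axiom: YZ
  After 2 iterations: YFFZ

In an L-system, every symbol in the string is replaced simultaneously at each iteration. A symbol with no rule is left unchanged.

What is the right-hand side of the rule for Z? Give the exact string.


Trying Z -> FZ:
  Step 0: YZ
  Step 1: YFZ
  Step 2: YFFZ
Matches the given result.

Answer: FZ


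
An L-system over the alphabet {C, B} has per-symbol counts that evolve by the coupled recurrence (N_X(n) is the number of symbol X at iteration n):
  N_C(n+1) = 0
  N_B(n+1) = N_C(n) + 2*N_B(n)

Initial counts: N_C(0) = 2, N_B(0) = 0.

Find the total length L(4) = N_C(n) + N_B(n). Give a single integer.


Step 0: N_C=2, N_B=0, L=2
Step 1: N_C=0, N_B=2, L=2
Step 2: N_C=0, N_B=4, L=4
Step 3: N_C=0, N_B=8, L=8
Step 4: N_C=0, N_B=16, L=16

Answer: 16


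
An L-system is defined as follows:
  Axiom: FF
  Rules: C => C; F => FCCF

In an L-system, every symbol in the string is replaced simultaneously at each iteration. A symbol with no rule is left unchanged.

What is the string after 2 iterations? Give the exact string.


Step 0: FF
Step 1: FCCFFCCF
Step 2: FCCFCCFCCFFCCFCCFCCF

Answer: FCCFCCFCCFFCCFCCFCCF


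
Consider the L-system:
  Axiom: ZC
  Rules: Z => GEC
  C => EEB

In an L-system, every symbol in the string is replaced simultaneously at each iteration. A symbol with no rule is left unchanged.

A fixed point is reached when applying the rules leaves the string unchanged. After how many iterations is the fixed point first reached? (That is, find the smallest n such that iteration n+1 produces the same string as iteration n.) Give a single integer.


Answer: 2

Derivation:
Step 0: ZC
Step 1: GECEEB
Step 2: GEEEBEEB
Step 3: GEEEBEEB  (unchanged — fixed point at step 2)


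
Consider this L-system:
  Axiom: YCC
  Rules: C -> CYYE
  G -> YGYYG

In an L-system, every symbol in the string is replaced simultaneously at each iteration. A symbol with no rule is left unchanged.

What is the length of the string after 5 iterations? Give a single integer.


Step 0: length = 3
Step 1: length = 9
Step 2: length = 15
Step 3: length = 21
Step 4: length = 27
Step 5: length = 33

Answer: 33


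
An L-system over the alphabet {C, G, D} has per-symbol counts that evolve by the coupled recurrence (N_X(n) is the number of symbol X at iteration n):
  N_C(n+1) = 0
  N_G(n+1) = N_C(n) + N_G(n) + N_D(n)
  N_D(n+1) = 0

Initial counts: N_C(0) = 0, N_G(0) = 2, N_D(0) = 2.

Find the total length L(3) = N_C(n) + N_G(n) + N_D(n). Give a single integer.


Answer: 4

Derivation:
Step 0: N_C=0, N_G=2, N_D=2, L=4
Step 1: N_C=0, N_G=4, N_D=0, L=4
Step 2: N_C=0, N_G=4, N_D=0, L=4
Step 3: N_C=0, N_G=4, N_D=0, L=4


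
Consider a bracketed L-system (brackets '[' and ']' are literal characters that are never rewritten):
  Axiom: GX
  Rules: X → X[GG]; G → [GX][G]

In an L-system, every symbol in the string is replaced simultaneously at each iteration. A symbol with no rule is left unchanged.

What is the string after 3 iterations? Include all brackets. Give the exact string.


Step 0: GX
Step 1: [GX][G]X[GG]
Step 2: [[GX][G]X[GG]][[GX][G]]X[GG][[GX][G][GX][G]]
Step 3: [[[GX][G]X[GG]][[GX][G]]X[GG][[GX][G][GX][G]]][[[GX][G]X[GG]][[GX][G]]]X[GG][[GX][G][GX][G]][[[GX][G]X[GG]][[GX][G]][[GX][G]X[GG]][[GX][G]]]

Answer: [[[GX][G]X[GG]][[GX][G]]X[GG][[GX][G][GX][G]]][[[GX][G]X[GG]][[GX][G]]]X[GG][[GX][G][GX][G]][[[GX][G]X[GG]][[GX][G]][[GX][G]X[GG]][[GX][G]]]


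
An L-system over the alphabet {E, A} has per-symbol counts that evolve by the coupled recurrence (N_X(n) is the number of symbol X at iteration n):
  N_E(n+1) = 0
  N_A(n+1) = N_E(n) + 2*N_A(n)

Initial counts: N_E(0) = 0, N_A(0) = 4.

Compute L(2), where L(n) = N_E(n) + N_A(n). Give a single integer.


Step 0: N_E=0, N_A=4, L=4
Step 1: N_E=0, N_A=8, L=8
Step 2: N_E=0, N_A=16, L=16

Answer: 16


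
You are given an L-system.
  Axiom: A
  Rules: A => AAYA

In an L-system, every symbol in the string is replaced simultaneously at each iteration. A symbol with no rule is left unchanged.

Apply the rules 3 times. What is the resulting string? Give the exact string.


Answer: AAYAAAYAYAAYAAAYAAAYAYAAYAYAAYAAAYAYAAYA

Derivation:
Step 0: A
Step 1: AAYA
Step 2: AAYAAAYAYAAYA
Step 3: AAYAAAYAYAAYAAAYAAAYAYAAYAYAAYAAAYAYAAYA


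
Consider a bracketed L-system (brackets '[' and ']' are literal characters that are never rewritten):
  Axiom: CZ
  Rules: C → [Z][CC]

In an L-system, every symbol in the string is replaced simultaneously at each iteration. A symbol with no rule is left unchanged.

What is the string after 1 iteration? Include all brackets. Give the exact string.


Answer: [Z][CC]Z

Derivation:
Step 0: CZ
Step 1: [Z][CC]Z


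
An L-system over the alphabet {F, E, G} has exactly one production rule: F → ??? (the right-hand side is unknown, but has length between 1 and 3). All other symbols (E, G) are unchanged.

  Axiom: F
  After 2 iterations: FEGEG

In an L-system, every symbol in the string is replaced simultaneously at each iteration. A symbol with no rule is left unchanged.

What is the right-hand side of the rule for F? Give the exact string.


Answer: FEG

Derivation:
Trying F → FEG:
  Step 0: F
  Step 1: FEG
  Step 2: FEGEG
Matches the given result.


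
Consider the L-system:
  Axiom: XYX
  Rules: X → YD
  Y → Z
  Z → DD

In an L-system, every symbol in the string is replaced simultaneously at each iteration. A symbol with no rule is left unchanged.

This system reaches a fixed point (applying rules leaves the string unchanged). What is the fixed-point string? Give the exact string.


Step 0: XYX
Step 1: YDZYD
Step 2: ZDDDZD
Step 3: DDDDDDDD
Step 4: DDDDDDDD  (unchanged — fixed point at step 3)

Answer: DDDDDDDD


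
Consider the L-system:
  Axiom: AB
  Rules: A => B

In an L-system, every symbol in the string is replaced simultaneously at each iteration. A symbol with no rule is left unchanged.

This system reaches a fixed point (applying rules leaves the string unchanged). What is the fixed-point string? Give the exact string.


Step 0: AB
Step 1: BB
Step 2: BB  (unchanged — fixed point at step 1)

Answer: BB


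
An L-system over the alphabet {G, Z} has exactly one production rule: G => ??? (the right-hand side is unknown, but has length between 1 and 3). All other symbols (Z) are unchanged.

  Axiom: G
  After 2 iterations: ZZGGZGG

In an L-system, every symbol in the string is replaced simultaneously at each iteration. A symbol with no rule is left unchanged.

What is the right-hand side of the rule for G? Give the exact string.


Answer: ZGG

Derivation:
Trying G => ZGG:
  Step 0: G
  Step 1: ZGG
  Step 2: ZZGGZGG
Matches the given result.


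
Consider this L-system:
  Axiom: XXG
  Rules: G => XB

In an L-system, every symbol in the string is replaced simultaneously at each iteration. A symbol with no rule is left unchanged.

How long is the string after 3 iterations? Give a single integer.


Answer: 4

Derivation:
Step 0: length = 3
Step 1: length = 4
Step 2: length = 4
Step 3: length = 4


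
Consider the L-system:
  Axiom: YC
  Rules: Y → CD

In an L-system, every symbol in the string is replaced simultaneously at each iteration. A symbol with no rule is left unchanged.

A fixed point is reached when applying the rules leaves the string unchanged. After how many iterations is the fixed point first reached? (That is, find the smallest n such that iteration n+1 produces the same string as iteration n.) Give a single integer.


Answer: 1

Derivation:
Step 0: YC
Step 1: CDC
Step 2: CDC  (unchanged — fixed point at step 1)


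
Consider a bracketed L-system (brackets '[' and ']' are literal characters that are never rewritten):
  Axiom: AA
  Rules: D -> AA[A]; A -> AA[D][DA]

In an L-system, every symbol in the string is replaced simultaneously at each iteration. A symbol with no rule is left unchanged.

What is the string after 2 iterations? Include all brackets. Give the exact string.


Step 0: AA
Step 1: AA[D][DA]AA[D][DA]
Step 2: AA[D][DA]AA[D][DA][AA[A]][AA[A]AA[D][DA]]AA[D][DA]AA[D][DA][AA[A]][AA[A]AA[D][DA]]

Answer: AA[D][DA]AA[D][DA][AA[A]][AA[A]AA[D][DA]]AA[D][DA]AA[D][DA][AA[A]][AA[A]AA[D][DA]]


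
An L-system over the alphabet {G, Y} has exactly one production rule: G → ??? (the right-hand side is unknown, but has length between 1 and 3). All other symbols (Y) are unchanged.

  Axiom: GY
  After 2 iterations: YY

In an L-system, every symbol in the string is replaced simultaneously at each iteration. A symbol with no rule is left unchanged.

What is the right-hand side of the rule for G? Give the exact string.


Answer: Y

Derivation:
Trying G → Y:
  Step 0: GY
  Step 1: YY
  Step 2: YY
Matches the given result.


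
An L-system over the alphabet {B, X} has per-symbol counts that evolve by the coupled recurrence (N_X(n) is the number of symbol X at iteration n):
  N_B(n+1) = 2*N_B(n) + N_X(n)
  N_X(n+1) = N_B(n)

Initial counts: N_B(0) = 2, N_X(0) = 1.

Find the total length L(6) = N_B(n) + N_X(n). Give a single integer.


Answer: 577

Derivation:
Step 0: N_B=2, N_X=1, L=3
Step 1: N_B=5, N_X=2, L=7
Step 2: N_B=12, N_X=5, L=17
Step 3: N_B=29, N_X=12, L=41
Step 4: N_B=70, N_X=29, L=99
Step 5: N_B=169, N_X=70, L=239
Step 6: N_B=408, N_X=169, L=577
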